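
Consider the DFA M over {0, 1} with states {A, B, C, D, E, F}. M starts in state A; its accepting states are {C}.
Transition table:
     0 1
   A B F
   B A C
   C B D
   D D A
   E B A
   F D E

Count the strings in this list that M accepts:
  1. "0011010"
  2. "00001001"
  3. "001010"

0

"0011010": rejected
"00001001": rejected
"001010": rejected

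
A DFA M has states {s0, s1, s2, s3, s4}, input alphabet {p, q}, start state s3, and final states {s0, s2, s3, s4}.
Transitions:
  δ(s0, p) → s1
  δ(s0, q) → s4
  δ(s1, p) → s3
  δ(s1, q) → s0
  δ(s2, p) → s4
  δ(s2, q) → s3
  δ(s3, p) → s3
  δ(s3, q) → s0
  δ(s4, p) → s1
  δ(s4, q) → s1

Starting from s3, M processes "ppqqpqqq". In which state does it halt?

s3 --p--> s3
s3 --p--> s3
s3 --q--> s0
s0 --q--> s4
s4 --p--> s1
s1 --q--> s0
s0 --q--> s4
s4 --q--> s1

s1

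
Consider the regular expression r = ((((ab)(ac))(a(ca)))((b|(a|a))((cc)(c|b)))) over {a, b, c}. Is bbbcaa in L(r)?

no

No split of bbbcaa into u·v has (((ab)(ac))(a(ca))) matching u and ((b|(a|a))((cc)(c|b))) matching v.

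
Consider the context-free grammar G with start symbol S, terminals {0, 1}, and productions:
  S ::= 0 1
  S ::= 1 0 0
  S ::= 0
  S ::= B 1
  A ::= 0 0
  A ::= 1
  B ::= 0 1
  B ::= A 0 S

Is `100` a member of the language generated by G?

S ⇒ 100

yes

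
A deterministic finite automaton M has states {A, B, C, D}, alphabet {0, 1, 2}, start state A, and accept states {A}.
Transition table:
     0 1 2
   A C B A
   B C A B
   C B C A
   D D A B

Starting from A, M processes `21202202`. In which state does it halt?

A --2--> A
A --1--> B
B --2--> B
B --0--> C
C --2--> A
A --2--> A
A --0--> C
C --2--> A

A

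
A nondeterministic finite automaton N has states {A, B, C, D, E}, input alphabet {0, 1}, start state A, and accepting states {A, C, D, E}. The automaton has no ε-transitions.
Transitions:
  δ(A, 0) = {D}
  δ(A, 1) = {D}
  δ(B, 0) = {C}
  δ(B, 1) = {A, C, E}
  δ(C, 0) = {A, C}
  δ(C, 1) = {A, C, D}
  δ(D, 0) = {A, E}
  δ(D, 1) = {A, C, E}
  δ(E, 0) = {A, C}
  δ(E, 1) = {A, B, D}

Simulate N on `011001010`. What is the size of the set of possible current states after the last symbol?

Start: {A}
read 0: {D}
read 1: {A, C, E}
read 1: {A, B, C, D}
read 0: {A, C, D, E}
read 0: {A, C, D, E}
read 1: {A, B, C, D, E}
read 0: {A, C, D, E}
read 1: {A, B, C, D, E}
read 0: {A, C, D, E}
Final reachable set {A, C, D, E} has 4 states.

4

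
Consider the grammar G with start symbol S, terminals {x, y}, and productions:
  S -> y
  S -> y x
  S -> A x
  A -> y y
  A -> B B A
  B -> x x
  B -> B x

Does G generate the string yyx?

S ⇒ Ax ⇒ yyx

yes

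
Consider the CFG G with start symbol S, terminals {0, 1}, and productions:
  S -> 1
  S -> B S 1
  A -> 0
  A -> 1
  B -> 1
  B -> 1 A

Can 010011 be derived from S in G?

no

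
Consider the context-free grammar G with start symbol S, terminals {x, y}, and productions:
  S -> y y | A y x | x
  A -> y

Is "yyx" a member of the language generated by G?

yes

S ⇒ Ayx ⇒ yyx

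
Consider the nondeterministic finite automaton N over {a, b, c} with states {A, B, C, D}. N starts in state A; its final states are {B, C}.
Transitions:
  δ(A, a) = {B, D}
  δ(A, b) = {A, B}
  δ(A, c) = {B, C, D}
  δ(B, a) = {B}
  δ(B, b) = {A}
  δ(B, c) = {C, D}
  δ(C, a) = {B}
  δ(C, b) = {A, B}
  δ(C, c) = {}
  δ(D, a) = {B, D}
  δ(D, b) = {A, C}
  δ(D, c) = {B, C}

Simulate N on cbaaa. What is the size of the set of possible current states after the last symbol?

Start: {A}
read c: {B, C, D}
read b: {A, B, C}
read a: {B, D}
read a: {B, D}
read a: {B, D}
Final reachable set {B, D} has 2 states.

2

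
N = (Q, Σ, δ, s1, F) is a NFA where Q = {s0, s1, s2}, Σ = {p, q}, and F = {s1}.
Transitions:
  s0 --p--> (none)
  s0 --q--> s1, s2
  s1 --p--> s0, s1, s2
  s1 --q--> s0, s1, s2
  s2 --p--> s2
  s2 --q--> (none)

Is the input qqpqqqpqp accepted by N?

accepted

Start: {s1}
read q: {s0, s1, s2}
read q: {s0, s1, s2}
read p: {s0, s1, s2}
read q: {s0, s1, s2}
read q: {s0, s1, s2}
read q: {s0, s1, s2}
read p: {s0, s1, s2}
read q: {s0, s1, s2}
read p: {s0, s1, s2}
Reachable ∩ accepting = {s1} — nonempty.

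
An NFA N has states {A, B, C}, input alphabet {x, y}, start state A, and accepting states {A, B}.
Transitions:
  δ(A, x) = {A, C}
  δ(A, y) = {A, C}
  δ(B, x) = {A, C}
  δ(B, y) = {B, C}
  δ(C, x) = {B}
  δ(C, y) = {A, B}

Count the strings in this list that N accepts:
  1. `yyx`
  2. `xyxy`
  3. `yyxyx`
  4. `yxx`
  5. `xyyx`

5

`yyx`: accepted
`xyxy`: accepted
`yyxyx`: accepted
`yxx`: accepted
`xyyx`: accepted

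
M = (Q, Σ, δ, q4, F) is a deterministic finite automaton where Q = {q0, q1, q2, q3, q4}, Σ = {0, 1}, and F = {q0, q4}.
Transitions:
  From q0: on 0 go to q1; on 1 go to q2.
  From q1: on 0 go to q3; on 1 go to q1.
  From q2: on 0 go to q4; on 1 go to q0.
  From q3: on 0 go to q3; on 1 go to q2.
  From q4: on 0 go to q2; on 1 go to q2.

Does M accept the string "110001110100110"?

accepted

q4 --1--> q2
q2 --1--> q0
q0 --0--> q1
q1 --0--> q3
q3 --0--> q3
q3 --1--> q2
q2 --1--> q0
q0 --1--> q2
q2 --0--> q4
q4 --1--> q2
q2 --0--> q4
q4 --0--> q2
q2 --1--> q0
q0 --1--> q2
q2 --0--> q4
End in state q4, which is an accepting state.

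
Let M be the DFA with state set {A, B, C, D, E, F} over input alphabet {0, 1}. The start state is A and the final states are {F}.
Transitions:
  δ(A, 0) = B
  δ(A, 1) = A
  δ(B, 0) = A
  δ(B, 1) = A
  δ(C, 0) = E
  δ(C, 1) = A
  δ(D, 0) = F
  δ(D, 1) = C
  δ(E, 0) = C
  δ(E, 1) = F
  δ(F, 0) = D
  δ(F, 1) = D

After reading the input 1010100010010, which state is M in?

A --1--> A
A --0--> B
B --1--> A
A --0--> B
B --1--> A
A --0--> B
B --0--> A
A --0--> B
B --1--> A
A --0--> B
B --0--> A
A --1--> A
A --0--> B

B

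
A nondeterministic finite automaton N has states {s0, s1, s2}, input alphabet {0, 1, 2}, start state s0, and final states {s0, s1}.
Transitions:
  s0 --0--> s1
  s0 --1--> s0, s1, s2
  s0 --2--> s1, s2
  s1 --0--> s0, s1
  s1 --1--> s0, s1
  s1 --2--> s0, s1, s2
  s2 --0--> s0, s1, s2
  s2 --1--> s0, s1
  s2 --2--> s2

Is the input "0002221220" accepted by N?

accepted

Start: {s0}
read 0: {s1}
read 0: {s0, s1}
read 0: {s0, s1}
read 2: {s0, s1, s2}
read 2: {s0, s1, s2}
read 2: {s0, s1, s2}
read 1: {s0, s1, s2}
read 2: {s0, s1, s2}
read 2: {s0, s1, s2}
read 0: {s0, s1, s2}
Reachable ∩ accepting = {s0, s1} — nonempty.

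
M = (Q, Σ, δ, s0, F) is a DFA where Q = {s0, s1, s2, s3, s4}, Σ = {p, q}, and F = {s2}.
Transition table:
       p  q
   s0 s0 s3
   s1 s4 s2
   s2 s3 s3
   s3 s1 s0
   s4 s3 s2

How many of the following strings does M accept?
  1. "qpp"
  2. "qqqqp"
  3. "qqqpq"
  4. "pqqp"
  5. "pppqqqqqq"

1

"qpp": rejected
"qqqqp": rejected
"qqqpq": accepted
"pqqp": rejected
"pppqqqqqq": rejected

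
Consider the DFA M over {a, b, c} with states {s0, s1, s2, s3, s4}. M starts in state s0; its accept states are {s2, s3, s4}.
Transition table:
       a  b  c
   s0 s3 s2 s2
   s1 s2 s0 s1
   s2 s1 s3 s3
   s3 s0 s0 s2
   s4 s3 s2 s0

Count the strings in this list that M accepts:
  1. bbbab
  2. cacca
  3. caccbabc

2

bbbab: rejected
cacca: accepted
caccbabc: accepted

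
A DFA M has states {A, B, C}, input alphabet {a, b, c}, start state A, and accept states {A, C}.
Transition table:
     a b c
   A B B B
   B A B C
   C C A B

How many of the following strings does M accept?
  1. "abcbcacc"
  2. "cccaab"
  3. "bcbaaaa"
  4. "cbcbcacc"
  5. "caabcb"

"abcbcacc": accepted
"cccaab": rejected
"bcbaaaa": accepted
"cbcbcacc": accepted
"caabcb": accepted

4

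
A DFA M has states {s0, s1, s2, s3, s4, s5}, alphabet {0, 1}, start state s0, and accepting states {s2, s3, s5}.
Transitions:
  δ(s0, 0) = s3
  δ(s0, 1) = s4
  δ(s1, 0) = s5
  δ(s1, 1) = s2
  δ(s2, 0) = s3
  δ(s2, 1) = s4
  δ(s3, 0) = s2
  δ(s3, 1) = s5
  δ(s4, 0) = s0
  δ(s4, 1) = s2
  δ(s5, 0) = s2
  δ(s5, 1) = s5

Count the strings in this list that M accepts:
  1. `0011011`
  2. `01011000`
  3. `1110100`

3

`0011011`: accepted
`01011000`: accepted
`1110100`: accepted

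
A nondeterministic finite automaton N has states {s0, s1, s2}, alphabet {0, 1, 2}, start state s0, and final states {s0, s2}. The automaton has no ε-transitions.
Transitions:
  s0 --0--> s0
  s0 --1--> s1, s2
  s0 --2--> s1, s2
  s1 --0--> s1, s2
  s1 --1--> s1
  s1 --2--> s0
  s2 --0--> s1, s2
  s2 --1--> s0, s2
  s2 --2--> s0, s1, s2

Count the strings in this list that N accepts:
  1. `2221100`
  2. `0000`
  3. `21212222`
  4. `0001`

`2221100`: accepted
`0000`: accepted
`21212222`: accepted
`0001`: accepted

4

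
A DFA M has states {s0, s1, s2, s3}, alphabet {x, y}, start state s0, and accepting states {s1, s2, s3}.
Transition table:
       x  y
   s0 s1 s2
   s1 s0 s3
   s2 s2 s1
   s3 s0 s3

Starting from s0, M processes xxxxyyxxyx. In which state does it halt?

s0

s0 --x--> s1
s1 --x--> s0
s0 --x--> s1
s1 --x--> s0
s0 --y--> s2
s2 --y--> s1
s1 --x--> s0
s0 --x--> s1
s1 --y--> s3
s3 --x--> s0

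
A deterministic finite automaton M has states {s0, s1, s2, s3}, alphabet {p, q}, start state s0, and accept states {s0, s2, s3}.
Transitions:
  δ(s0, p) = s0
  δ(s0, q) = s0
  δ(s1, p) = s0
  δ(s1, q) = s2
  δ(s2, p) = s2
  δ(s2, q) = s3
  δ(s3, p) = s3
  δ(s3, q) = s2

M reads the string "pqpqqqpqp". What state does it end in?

s0 --p--> s0
s0 --q--> s0
s0 --p--> s0
s0 --q--> s0
s0 --q--> s0
s0 --q--> s0
s0 --p--> s0
s0 --q--> s0
s0 --p--> s0

s0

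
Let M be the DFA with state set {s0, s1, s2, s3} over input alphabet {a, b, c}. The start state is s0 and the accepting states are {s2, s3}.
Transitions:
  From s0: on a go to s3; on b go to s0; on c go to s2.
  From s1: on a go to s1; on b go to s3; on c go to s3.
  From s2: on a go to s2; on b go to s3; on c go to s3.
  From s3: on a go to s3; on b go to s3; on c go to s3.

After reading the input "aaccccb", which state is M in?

s0 --a--> s3
s3 --a--> s3
s3 --c--> s3
s3 --c--> s3
s3 --c--> s3
s3 --c--> s3
s3 --b--> s3

s3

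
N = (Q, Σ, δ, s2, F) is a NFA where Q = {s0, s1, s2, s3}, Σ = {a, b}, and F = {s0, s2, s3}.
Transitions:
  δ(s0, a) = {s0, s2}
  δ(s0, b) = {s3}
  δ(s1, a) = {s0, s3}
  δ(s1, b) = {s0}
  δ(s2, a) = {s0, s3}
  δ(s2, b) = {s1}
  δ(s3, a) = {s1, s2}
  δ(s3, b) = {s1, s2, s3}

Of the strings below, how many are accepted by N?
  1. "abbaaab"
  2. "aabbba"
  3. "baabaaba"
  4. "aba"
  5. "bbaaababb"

5

"abbaaab": accepted
"aabbba": accepted
"baabaaba": accepted
"aba": accepted
"bbaaababb": accepted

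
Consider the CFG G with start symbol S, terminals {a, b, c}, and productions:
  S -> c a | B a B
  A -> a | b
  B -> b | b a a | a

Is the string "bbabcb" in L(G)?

no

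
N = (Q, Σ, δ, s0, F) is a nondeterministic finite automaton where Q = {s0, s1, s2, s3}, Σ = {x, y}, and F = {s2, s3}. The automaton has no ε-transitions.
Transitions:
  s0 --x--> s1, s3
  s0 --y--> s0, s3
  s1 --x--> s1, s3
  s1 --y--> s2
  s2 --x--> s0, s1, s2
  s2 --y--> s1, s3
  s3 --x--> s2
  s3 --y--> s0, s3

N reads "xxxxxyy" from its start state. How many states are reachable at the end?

4

Start: {s0}
read x: {s1, s3}
read x: {s1, s2, s3}
read x: {s0, s1, s2, s3}
read x: {s0, s1, s2, s3}
read x: {s0, s1, s2, s3}
read y: {s0, s1, s2, s3}
read y: {s0, s1, s2, s3}
Final reachable set {s0, s1, s2, s3} has 4 states.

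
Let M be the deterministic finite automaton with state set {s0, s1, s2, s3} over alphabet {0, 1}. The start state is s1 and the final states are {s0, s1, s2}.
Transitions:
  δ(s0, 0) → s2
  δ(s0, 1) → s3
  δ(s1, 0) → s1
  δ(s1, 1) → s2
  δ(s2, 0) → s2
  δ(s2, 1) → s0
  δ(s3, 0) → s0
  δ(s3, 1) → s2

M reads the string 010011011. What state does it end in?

s2

s1 --0--> s1
s1 --1--> s2
s2 --0--> s2
s2 --0--> s2
s2 --1--> s0
s0 --1--> s3
s3 --0--> s0
s0 --1--> s3
s3 --1--> s2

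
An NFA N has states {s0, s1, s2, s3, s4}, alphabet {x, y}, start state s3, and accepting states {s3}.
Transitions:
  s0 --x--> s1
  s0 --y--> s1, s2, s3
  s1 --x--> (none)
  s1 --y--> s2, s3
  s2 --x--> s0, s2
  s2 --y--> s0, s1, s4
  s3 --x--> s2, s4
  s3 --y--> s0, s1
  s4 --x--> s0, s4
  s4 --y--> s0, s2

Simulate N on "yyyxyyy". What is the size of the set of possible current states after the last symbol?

5

Start: {s3}
read y: {s0, s1}
read y: {s1, s2, s3}
read y: {s0, s1, s2, s3, s4}
read x: {s0, s1, s2, s4}
read y: {s0, s1, s2, s3, s4}
read y: {s0, s1, s2, s3, s4}
read y: {s0, s1, s2, s3, s4}
Final reachable set {s0, s1, s2, s3, s4} has 5 states.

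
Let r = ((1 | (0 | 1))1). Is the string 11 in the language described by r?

yes

Split as 1·1: (1|(0|1)) matches 1 and 1 matches 1.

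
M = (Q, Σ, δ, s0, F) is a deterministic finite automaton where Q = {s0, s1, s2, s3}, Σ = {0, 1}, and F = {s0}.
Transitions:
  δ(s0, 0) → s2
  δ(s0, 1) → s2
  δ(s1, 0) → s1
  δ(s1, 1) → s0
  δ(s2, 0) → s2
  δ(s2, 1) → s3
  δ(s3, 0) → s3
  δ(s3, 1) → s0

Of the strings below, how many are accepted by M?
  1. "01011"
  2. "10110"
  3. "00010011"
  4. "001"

"01011": rejected
"10110": rejected
"00010011": rejected
"001": rejected

0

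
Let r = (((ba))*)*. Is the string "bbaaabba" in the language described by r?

bbaaabba cannot be split into zero or more pieces each matching ((ba))*.

no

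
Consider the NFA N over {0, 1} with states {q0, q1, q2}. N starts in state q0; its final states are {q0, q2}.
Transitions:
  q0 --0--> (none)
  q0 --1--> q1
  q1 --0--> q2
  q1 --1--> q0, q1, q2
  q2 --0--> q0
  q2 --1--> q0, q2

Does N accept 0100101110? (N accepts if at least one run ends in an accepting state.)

rejected

Start: {q0}
read 0: {}
The reachable set is empty and stays empty for the remaining 9 symbols.
Reachable ∩ accepting = {} — empty.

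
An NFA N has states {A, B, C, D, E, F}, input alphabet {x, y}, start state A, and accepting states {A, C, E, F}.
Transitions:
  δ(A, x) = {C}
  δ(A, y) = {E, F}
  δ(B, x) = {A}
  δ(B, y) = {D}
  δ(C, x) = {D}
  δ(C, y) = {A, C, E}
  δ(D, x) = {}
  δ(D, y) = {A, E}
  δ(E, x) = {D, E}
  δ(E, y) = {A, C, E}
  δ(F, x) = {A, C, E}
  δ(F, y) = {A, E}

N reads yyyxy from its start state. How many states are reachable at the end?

4

Start: {A}
read y: {E, F}
read y: {A, C, E}
read y: {A, C, E, F}
read x: {A, C, D, E}
read y: {A, C, E, F}
Final reachable set {A, C, E, F} has 4 states.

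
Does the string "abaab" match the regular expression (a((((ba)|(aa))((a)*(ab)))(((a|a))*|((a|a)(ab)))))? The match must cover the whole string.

yes

Split as a·baab: a matches a and ((((ba)|(aa))((a)*(ab)))(((a|a))*|((a|a)(ab)))) matches baab.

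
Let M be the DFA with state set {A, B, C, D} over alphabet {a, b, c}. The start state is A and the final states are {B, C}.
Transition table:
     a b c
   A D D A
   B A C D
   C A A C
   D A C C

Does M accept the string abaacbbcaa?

rejected

A --a--> D
D --b--> C
C --a--> A
A --a--> D
D --c--> C
C --b--> A
A --b--> D
D --c--> C
C --a--> A
A --a--> D
End in state D, which is not an accepting state.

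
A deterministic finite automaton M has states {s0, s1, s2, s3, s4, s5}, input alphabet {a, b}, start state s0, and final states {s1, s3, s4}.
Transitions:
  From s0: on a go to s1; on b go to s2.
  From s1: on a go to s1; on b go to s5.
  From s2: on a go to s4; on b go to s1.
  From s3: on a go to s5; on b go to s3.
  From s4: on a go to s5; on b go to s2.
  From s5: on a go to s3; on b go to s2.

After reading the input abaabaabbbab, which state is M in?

s0 --a--> s1
s1 --b--> s5
s5 --a--> s3
s3 --a--> s5
s5 --b--> s2
s2 --a--> s4
s4 --a--> s5
s5 --b--> s2
s2 --b--> s1
s1 --b--> s5
s5 --a--> s3
s3 --b--> s3

s3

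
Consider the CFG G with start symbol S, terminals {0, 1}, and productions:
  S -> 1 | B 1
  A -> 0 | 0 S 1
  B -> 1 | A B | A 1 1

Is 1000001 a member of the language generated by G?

no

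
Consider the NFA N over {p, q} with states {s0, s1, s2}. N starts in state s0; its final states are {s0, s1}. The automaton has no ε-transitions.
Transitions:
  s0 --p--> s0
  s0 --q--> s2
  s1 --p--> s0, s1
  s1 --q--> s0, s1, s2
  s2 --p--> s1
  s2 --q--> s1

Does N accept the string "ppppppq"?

Start: {s0}
read p: {s0}
read p: {s0}
read p: {s0}
read p: {s0}
read p: {s0}
read p: {s0}
read q: {s2}
Reachable ∩ accepting = {} — empty.

rejected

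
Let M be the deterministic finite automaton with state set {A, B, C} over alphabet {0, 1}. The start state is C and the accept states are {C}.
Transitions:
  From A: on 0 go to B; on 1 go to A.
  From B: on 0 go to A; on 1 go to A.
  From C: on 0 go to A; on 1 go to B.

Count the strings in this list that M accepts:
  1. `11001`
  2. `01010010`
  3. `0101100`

0

`11001`: rejected
`01010010`: rejected
`0101100`: rejected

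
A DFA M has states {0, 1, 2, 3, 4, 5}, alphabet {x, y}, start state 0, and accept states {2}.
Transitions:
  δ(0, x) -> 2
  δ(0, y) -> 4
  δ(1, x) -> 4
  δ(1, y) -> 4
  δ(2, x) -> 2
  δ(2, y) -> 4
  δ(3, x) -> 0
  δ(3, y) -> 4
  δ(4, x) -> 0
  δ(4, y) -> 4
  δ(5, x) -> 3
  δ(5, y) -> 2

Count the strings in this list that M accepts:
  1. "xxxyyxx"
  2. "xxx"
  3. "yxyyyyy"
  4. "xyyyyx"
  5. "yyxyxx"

3

"xxxyyxx": accepted
"xxx": accepted
"yxyyyyy": rejected
"xyyyyx": rejected
"yyxyxx": accepted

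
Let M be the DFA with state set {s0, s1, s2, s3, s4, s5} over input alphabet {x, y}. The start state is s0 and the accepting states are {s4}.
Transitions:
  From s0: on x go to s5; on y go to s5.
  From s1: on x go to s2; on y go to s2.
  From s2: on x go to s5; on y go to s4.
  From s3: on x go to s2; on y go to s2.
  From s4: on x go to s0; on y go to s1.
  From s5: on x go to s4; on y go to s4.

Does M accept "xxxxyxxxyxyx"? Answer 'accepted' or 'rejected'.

rejected

s0 --x--> s5
s5 --x--> s4
s4 --x--> s0
s0 --x--> s5
s5 --y--> s4
s4 --x--> s0
s0 --x--> s5
s5 --x--> s4
s4 --y--> s1
s1 --x--> s2
s2 --y--> s4
s4 --x--> s0
End in state s0, which is not an accepting state.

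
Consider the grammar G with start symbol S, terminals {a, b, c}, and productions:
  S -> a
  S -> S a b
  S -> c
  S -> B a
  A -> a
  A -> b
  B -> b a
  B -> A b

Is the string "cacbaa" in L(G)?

no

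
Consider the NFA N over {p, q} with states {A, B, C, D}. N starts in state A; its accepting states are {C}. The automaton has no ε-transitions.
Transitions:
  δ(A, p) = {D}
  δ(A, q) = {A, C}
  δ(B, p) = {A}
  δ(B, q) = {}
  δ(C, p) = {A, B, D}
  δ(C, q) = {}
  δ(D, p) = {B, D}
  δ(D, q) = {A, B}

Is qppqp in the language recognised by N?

rejected

Start: {A}
read q: {A, C}
read p: {A, B, D}
read p: {A, B, D}
read q: {A, B, C}
read p: {A, B, D}
Reachable ∩ accepting = {} — empty.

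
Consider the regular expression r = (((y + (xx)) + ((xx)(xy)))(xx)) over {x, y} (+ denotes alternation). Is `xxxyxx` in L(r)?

yes

Split as xxxy·xx: ((y+(xx))+((xx)(xy))) matches xxxy and (xx) matches xx.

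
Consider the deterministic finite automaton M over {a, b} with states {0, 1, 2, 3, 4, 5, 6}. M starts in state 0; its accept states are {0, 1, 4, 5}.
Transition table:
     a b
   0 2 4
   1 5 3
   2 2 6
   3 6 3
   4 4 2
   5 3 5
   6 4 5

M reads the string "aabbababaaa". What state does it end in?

0 --a--> 2
2 --a--> 2
2 --b--> 6
6 --b--> 5
5 --a--> 3
3 --b--> 3
3 --a--> 6
6 --b--> 5
5 --a--> 3
3 --a--> 6
6 --a--> 4

4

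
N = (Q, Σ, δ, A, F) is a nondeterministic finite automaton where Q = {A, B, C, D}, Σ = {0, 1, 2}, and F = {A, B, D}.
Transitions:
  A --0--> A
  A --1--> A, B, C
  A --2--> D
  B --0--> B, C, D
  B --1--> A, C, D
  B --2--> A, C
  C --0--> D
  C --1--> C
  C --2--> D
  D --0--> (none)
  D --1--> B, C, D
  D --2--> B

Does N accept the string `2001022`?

rejected

Start: {A}
read 2: {D}
read 0: {}
The reachable set is empty and stays empty for the remaining 5 symbols.
Reachable ∩ accepting = {} — empty.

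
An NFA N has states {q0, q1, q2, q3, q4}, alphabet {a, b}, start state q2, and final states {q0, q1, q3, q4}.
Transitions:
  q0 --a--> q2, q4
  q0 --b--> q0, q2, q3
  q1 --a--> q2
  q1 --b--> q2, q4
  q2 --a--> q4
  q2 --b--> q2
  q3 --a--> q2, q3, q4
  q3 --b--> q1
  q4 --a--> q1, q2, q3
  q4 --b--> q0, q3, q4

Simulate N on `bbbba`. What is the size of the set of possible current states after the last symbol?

Start: {q2}
read b: {q2}
read b: {q2}
read b: {q2}
read b: {q2}
read a: {q4}
Final reachable set {q4} has 1 state.

1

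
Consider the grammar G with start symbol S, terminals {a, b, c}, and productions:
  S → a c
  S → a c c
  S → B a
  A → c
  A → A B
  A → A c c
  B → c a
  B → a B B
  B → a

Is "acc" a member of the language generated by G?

S ⇒ acc

yes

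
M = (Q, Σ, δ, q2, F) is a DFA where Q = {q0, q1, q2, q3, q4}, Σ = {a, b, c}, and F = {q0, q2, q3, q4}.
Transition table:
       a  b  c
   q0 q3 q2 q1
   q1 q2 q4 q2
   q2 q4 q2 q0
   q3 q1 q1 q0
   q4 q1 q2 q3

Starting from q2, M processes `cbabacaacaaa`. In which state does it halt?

q2

q2 --c--> q0
q0 --b--> q2
q2 --a--> q4
q4 --b--> q2
q2 --a--> q4
q4 --c--> q3
q3 --a--> q1
q1 --a--> q2
q2 --c--> q0
q0 --a--> q3
q3 --a--> q1
q1 --a--> q2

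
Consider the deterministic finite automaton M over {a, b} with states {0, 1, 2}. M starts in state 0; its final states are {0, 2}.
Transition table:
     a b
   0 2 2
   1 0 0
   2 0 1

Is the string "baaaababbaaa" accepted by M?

0 --b--> 2
2 --a--> 0
0 --a--> 2
2 --a--> 0
0 --a--> 2
2 --b--> 1
1 --a--> 0
0 --b--> 2
2 --b--> 1
1 --a--> 0
0 --a--> 2
2 --a--> 0
End in state 0, which is an accepting state.

accepted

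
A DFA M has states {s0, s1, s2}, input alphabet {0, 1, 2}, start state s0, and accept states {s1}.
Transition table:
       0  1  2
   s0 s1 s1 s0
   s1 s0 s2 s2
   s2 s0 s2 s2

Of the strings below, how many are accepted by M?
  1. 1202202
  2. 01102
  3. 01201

1

1202202: rejected
01102: rejected
01201: accepted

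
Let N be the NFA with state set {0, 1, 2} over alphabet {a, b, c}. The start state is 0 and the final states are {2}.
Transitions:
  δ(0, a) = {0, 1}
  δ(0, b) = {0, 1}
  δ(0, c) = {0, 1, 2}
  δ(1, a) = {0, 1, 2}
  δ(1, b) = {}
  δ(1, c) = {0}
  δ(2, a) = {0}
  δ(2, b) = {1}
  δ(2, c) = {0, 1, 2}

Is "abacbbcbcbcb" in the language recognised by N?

Start: {0}
read a: {0, 1}
read b: {0, 1}
read a: {0, 1, 2}
read c: {0, 1, 2}
read b: {0, 1}
read b: {0, 1}
read c: {0, 1, 2}
read b: {0, 1}
read c: {0, 1, 2}
read b: {0, 1}
read c: {0, 1, 2}
read b: {0, 1}
Reachable ∩ accepting = {} — empty.

rejected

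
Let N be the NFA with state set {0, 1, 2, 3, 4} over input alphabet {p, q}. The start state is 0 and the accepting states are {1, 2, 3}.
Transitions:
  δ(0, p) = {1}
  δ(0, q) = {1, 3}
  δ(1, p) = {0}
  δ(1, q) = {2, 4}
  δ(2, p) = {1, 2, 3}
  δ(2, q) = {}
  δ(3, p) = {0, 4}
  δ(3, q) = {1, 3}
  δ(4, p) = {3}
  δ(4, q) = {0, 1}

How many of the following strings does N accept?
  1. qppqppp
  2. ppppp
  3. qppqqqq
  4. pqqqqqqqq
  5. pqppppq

qppqppp: accepted
ppppp: accepted
qppqqqq: accepted
pqqqqqqqq: accepted
pqppppq: accepted

5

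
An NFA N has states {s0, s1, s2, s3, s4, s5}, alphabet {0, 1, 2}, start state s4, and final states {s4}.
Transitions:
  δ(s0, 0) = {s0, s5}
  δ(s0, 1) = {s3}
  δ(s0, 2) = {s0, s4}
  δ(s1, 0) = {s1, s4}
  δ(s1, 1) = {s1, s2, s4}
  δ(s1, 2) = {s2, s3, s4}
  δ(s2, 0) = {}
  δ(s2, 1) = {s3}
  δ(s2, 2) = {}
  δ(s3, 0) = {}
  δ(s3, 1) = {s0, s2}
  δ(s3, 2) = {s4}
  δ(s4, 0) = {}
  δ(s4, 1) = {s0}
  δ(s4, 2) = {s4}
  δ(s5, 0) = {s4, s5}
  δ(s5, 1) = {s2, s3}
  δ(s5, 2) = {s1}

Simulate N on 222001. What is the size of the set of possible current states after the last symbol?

0

Start: {s4}
read 2: {s4}
read 2: {s4}
read 2: {s4}
read 0: {}
The reachable set is empty and stays empty for the remaining 2 symbols.
Final reachable set {} has 0 states.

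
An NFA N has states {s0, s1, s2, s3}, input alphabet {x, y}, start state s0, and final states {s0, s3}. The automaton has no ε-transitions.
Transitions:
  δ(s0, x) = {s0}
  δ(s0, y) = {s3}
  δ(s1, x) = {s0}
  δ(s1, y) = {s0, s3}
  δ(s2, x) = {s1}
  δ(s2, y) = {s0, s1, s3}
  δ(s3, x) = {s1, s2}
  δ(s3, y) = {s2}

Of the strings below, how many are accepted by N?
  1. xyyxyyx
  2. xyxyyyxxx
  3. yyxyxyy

2

xyyxyyx: rejected
xyxyyyxxx: accepted
yyxyxyy: accepted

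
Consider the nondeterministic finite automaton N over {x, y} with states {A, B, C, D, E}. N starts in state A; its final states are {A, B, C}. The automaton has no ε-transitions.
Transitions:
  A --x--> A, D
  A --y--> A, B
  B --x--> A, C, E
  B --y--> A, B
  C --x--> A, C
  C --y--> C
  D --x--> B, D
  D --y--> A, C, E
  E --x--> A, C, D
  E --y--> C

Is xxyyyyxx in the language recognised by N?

accepted

Start: {A}
read x: {A, D}
read x: {A, B, D}
read y: {A, B, C, E}
read y: {A, B, C}
read y: {A, B, C}
read y: {A, B, C}
read x: {A, C, D, E}
read x: {A, B, C, D}
Reachable ∩ accepting = {A, B, C} — nonempty.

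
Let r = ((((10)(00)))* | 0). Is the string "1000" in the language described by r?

The left alternative (((10)(00)))* matches 1000.

yes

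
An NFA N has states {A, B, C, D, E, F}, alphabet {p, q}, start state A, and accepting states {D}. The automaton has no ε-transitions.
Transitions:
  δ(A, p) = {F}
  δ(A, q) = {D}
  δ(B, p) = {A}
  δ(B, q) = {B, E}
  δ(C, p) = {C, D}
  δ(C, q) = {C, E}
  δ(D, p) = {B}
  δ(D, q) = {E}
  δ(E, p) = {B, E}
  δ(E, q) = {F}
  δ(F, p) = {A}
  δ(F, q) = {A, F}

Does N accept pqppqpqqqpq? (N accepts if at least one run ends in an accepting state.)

accepted

Start: {A}
read p: {F}
read q: {A, F}
read p: {A, F}
read p: {A, F}
read q: {A, D, F}
read p: {A, B, F}
read q: {A, B, D, E, F}
read q: {A, B, D, E, F}
read q: {A, B, D, E, F}
read p: {A, B, E, F}
read q: {A, B, D, E, F}
Reachable ∩ accepting = {D} — nonempty.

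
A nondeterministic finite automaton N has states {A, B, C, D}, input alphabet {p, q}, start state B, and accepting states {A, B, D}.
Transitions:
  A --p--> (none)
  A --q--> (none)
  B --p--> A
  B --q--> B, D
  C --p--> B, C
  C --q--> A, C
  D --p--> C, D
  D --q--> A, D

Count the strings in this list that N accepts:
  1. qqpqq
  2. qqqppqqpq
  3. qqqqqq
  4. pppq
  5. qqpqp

qqpqq: accepted
qqqppqqpq: accepted
qqqqqq: accepted
pppq: rejected
qqpqp: accepted

4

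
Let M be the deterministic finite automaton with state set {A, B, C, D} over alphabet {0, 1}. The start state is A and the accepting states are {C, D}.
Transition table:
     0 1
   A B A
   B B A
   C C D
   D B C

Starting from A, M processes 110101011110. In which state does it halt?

A --1--> A
A --1--> A
A --0--> B
B --1--> A
A --0--> B
B --1--> A
A --0--> B
B --1--> A
A --1--> A
A --1--> A
A --1--> A
A --0--> B

B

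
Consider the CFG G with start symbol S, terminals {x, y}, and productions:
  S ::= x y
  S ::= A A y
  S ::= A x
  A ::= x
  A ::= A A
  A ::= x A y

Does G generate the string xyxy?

no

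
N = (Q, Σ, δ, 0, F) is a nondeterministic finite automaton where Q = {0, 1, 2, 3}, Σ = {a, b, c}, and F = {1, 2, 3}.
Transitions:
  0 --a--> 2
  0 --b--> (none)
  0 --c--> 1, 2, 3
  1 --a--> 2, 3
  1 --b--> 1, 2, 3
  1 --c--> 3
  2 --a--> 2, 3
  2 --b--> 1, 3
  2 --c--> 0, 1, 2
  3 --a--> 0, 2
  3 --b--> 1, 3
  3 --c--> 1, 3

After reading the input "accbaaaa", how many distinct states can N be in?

Start: {0}
read a: {2}
read c: {0, 1, 2}
read c: {0, 1, 2, 3}
read b: {1, 2, 3}
read a: {0, 2, 3}
read a: {0, 2, 3}
read a: {0, 2, 3}
read a: {0, 2, 3}
Final reachable set {0, 2, 3} has 3 states.

3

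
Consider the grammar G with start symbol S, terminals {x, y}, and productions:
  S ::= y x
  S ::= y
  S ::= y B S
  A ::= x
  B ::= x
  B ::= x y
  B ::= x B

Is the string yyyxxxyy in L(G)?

no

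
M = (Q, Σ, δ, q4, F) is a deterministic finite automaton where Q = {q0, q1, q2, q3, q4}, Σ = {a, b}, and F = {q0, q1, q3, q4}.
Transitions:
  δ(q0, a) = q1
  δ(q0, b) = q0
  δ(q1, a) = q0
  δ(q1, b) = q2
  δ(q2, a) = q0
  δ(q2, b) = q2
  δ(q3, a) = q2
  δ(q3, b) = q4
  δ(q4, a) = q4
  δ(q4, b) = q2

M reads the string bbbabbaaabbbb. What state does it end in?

q2

q4 --b--> q2
q2 --b--> q2
q2 --b--> q2
q2 --a--> q0
q0 --b--> q0
q0 --b--> q0
q0 --a--> q1
q1 --a--> q0
q0 --a--> q1
q1 --b--> q2
q2 --b--> q2
q2 --b--> q2
q2 --b--> q2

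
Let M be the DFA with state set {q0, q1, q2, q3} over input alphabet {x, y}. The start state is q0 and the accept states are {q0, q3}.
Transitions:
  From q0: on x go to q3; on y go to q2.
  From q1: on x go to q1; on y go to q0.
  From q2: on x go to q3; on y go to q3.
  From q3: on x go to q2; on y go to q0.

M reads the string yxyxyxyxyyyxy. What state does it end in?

q0 --y--> q2
q2 --x--> q3
q3 --y--> q0
q0 --x--> q3
q3 --y--> q0
q0 --x--> q3
q3 --y--> q0
q0 --x--> q3
q3 --y--> q0
q0 --y--> q2
q2 --y--> q3
q3 --x--> q2
q2 --y--> q3

q3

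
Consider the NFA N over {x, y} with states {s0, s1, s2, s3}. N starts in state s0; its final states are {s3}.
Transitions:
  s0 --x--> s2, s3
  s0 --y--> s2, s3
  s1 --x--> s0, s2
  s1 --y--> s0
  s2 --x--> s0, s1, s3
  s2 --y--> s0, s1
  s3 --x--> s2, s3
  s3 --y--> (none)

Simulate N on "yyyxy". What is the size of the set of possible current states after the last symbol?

4

Start: {s0}
read y: {s2, s3}
read y: {s0, s1}
read y: {s0, s2, s3}
read x: {s0, s1, s2, s3}
read y: {s0, s1, s2, s3}
Final reachable set {s0, s1, s2, s3} has 4 states.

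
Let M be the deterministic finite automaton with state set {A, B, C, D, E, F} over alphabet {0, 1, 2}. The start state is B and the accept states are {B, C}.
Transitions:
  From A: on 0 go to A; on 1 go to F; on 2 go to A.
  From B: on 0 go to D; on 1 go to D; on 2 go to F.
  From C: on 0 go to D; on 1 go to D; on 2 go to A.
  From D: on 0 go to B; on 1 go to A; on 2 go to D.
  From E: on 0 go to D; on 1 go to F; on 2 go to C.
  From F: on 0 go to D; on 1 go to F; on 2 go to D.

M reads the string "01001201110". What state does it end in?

B --0--> D
D --1--> A
A --0--> A
A --0--> A
A --1--> F
F --2--> D
D --0--> B
B --1--> D
D --1--> A
A --1--> F
F --0--> D

D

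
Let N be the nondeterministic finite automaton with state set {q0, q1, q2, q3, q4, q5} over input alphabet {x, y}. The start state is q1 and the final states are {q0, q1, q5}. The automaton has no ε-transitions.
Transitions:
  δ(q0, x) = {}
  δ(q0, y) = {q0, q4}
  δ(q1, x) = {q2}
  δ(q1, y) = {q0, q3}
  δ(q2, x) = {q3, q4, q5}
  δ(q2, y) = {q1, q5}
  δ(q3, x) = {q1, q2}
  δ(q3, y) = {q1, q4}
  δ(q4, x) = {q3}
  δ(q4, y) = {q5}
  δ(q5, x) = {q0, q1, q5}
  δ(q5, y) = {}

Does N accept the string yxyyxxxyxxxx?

accepted

Start: {q1}
read y: {q0, q3}
read x: {q1, q2}
read y: {q0, q1, q3, q5}
read y: {q0, q1, q3, q4}
read x: {q1, q2, q3}
read x: {q1, q2, q3, q4, q5}
read x: {q0, q1, q2, q3, q4, q5}
read y: {q0, q1, q3, q4, q5}
read x: {q0, q1, q2, q3, q5}
read x: {q0, q1, q2, q3, q4, q5}
read x: {q0, q1, q2, q3, q4, q5}
read x: {q0, q1, q2, q3, q4, q5}
Reachable ∩ accepting = {q0, q1, q5} — nonempty.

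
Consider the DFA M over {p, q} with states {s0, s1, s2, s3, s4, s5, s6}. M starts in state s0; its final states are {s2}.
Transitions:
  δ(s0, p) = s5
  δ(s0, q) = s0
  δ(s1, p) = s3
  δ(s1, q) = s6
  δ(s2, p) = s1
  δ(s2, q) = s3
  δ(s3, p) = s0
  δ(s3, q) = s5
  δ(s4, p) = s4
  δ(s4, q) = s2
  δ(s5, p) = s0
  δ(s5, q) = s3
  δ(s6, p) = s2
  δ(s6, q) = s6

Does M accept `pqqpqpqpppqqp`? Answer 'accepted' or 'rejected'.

s0 --p--> s5
s5 --q--> s3
s3 --q--> s5
s5 --p--> s0
s0 --q--> s0
s0 --p--> s5
s5 --q--> s3
s3 --p--> s0
s0 --p--> s5
s5 --p--> s0
s0 --q--> s0
s0 --q--> s0
s0 --p--> s5
End in state s5, which is not an accepting state.

rejected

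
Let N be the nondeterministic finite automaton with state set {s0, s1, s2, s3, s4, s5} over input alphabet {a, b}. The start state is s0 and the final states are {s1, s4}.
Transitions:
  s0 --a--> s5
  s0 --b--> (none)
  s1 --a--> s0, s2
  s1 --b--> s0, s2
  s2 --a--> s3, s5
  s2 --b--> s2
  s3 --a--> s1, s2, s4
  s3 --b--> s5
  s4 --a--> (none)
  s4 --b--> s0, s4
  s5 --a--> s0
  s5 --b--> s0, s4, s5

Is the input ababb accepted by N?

Start: {s0}
read a: {s5}
read b: {s0, s4, s5}
read a: {s0, s5}
read b: {s0, s4, s5}
read b: {s0, s4, s5}
Reachable ∩ accepting = {s4} — nonempty.

accepted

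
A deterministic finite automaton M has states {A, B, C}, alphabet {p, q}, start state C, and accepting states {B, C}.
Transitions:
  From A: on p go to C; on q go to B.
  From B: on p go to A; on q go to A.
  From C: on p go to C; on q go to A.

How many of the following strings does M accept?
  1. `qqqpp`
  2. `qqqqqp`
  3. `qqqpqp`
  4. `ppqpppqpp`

`qqqpp`: accepted
`qqqqqp`: accepted
`qqqpqp`: accepted
`ppqpppqpp`: accepted

4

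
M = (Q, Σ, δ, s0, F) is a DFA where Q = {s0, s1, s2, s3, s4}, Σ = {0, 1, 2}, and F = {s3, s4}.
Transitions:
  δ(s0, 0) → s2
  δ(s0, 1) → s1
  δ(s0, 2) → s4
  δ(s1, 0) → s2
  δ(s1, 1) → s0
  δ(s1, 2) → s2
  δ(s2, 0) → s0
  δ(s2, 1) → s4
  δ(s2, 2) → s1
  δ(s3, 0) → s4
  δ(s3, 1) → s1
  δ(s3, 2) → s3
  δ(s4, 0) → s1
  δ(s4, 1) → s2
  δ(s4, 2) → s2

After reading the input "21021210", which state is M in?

s2

s0 --2--> s4
s4 --1--> s2
s2 --0--> s0
s0 --2--> s4
s4 --1--> s2
s2 --2--> s1
s1 --1--> s0
s0 --0--> s2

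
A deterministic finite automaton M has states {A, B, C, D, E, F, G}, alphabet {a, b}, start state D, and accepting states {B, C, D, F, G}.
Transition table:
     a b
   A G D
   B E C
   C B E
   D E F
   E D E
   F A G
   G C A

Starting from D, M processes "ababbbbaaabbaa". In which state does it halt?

E

D --a--> E
E --b--> E
E --a--> D
D --b--> F
F --b--> G
G --b--> A
A --b--> D
D --a--> E
E --a--> D
D --a--> E
E --b--> E
E --b--> E
E --a--> D
D --a--> E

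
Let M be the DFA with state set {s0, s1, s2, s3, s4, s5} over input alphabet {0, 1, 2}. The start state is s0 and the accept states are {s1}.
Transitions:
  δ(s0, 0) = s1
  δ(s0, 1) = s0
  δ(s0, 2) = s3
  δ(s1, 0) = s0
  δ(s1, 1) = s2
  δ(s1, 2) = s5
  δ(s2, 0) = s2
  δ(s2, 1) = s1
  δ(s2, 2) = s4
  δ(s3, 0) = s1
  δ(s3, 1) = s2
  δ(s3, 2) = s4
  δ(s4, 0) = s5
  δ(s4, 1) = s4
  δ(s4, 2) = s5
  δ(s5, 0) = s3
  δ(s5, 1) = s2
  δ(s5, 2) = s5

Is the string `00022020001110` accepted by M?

rejected

s0 --0--> s1
s1 --0--> s0
s0 --0--> s1
s1 --2--> s5
s5 --2--> s5
s5 --0--> s3
s3 --2--> s4
s4 --0--> s5
s5 --0--> s3
s3 --0--> s1
s1 --1--> s2
s2 --1--> s1
s1 --1--> s2
s2 --0--> s2
End in state s2, which is not an accepting state.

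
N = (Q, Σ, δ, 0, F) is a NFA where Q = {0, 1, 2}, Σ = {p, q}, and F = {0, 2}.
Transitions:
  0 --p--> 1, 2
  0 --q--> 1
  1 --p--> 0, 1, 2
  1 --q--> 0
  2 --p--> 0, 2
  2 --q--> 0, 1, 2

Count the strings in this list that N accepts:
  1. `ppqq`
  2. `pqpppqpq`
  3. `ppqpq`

`ppqq`: accepted
`pqpppqpq`: accepted
`ppqpq`: accepted

3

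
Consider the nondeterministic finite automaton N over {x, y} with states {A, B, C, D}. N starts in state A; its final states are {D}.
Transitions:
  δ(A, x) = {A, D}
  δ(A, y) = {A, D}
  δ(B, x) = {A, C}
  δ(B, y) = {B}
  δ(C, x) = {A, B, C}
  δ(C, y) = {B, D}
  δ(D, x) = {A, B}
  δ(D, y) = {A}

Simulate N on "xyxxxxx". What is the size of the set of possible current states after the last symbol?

Start: {A}
read x: {A, D}
read y: {A, D}
read x: {A, B, D}
read x: {A, B, C, D}
read x: {A, B, C, D}
read x: {A, B, C, D}
read x: {A, B, C, D}
Final reachable set {A, B, C, D} has 4 states.

4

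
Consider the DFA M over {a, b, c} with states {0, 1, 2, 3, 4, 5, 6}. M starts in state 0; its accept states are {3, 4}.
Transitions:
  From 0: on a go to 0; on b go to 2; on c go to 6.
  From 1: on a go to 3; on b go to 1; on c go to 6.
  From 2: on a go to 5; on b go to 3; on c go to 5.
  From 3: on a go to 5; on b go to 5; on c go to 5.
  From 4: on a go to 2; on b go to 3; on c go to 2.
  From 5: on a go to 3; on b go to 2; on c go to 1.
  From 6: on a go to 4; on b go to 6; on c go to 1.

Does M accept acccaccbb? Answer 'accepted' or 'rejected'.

0 --a--> 0
0 --c--> 6
6 --c--> 1
1 --c--> 6
6 --a--> 4
4 --c--> 2
2 --c--> 5
5 --b--> 2
2 --b--> 3
End in state 3, which is an accepting state.

accepted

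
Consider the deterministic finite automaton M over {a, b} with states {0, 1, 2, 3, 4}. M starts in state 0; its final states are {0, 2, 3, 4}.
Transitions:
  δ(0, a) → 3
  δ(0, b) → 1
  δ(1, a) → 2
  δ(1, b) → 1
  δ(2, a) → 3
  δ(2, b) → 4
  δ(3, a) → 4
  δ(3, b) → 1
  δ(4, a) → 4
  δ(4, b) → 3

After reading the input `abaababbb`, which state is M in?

0 --a--> 3
3 --b--> 1
1 --a--> 2
2 --a--> 3
3 --b--> 1
1 --a--> 2
2 --b--> 4
4 --b--> 3
3 --b--> 1

1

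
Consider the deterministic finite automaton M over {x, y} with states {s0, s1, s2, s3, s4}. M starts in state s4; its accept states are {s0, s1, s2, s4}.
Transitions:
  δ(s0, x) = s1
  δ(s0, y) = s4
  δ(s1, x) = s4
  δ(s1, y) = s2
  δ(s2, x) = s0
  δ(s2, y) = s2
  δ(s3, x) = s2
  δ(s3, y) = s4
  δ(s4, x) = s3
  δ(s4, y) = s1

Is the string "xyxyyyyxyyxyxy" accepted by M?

s4 --x--> s3
s3 --y--> s4
s4 --x--> s3
s3 --y--> s4
s4 --y--> s1
s1 --y--> s2
s2 --y--> s2
s2 --x--> s0
s0 --y--> s4
s4 --y--> s1
s1 --x--> s4
s4 --y--> s1
s1 --x--> s4
s4 --y--> s1
End in state s1, which is an accepting state.

accepted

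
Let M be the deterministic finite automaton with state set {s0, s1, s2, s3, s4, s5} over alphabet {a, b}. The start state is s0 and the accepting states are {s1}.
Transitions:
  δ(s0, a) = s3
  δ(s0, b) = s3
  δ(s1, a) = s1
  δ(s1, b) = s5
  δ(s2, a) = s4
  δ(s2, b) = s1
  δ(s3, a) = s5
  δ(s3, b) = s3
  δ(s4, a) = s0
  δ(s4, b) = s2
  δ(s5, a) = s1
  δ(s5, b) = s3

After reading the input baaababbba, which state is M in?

s5

s0 --b--> s3
s3 --a--> s5
s5 --a--> s1
s1 --a--> s1
s1 --b--> s5
s5 --a--> s1
s1 --b--> s5
s5 --b--> s3
s3 --b--> s3
s3 --a--> s5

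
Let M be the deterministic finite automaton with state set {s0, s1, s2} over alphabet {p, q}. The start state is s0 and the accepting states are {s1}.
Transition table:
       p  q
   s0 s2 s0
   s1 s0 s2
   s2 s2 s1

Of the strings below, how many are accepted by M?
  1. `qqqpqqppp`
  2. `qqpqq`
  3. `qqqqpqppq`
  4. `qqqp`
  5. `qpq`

2

`qqqpqqppp`: rejected
`qqpqq`: rejected
`qqqqpqppq`: accepted
`qqqp`: rejected
`qpq`: accepted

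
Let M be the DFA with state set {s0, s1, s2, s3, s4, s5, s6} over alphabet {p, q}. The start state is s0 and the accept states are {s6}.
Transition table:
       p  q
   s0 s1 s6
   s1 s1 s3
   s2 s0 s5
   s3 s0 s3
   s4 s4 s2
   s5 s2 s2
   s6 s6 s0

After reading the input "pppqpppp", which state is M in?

s1

s0 --p--> s1
s1 --p--> s1
s1 --p--> s1
s1 --q--> s3
s3 --p--> s0
s0 --p--> s1
s1 --p--> s1
s1 --p--> s1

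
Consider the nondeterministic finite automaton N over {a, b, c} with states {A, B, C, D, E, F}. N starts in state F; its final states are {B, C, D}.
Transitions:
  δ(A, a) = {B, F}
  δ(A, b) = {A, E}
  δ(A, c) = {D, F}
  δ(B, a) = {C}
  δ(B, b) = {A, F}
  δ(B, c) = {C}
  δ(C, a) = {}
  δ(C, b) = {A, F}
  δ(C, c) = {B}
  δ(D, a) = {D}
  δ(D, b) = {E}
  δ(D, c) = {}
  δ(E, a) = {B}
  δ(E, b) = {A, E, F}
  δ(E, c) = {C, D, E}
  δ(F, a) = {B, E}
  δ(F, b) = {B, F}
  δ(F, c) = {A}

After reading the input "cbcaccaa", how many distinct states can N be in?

2

Start: {F}
read c: {A}
read b: {A, E}
read c: {C, D, E, F}
read a: {B, D, E}
read c: {C, D, E}
read c: {B, C, D, E}
read a: {B, C, D}
read a: {C, D}
Final reachable set {C, D} has 2 states.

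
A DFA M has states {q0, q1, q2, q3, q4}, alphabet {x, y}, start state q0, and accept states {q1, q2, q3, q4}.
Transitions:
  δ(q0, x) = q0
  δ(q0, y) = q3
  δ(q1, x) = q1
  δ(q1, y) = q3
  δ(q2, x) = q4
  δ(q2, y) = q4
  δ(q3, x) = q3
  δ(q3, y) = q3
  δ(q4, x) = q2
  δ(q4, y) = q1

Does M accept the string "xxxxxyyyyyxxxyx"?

q0 --x--> q0
q0 --x--> q0
q0 --x--> q0
q0 --x--> q0
q0 --x--> q0
q0 --y--> q3
q3 --y--> q3
q3 --y--> q3
q3 --y--> q3
q3 --y--> q3
q3 --x--> q3
q3 --x--> q3
q3 --x--> q3
q3 --y--> q3
q3 --x--> q3
End in state q3, which is an accepting state.

accepted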